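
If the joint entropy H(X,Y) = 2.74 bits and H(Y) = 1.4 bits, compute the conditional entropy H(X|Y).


H(X|Y) = H(X,Y) - H(Y) = 2.74 - 1.4 = 1.34

1.34 bits


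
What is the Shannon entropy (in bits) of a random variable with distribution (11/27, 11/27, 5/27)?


H = -sum(p_i * log2(p_i)). Terms: -(11/27)*log2(11/27) = 0.527778; -(11/27)*log2(11/27) = 0.527778; -(5/27)*log2(5/27) = 0.450548. H = 0.527778 + 0.527778 + 0.450548 = 1.5061

1.5061 bits


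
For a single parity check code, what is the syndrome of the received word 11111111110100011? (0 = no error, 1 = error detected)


Syndrome = XOR of all bits = 1 XOR 1 XOR 1 XOR 1 XOR 1 XOR 1 XOR 1 XOR 1 XOR 1 XOR 1 XOR 0 XOR 1 XOR 0 XOR 0 XOR 0 XOR 1 XOR 1 = 1

1


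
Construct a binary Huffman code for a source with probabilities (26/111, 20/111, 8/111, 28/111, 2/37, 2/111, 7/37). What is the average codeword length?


Huffman construction (repeatedly merge the two least-probable nodes; each merge adds 1 bit to every symbol beneath it): 2/111 + 2/37 = 8/111; 8/111 + 8/111 = 16/111; 16/111 + 20/111 = 12/37; 7/37 + 26/111 = 47/111; 28/111 + 12/37 = 64/111; 47/111 + 64/111 = 1. Resulting codeword lengths (in the order the probabilities were given): (2, 3, 4, 2, 5, 5, 2). L_avg = sum(p_i * l_i) = 26/111*2 + 20/111*3 + 8/111*4 + 28/111*2 + 2/37*5 + 2/111*5 + 7/37*2 = 94/37 = 2.5405

2.5405 bits


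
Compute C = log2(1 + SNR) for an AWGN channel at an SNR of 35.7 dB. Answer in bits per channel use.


SNR_linear = 10^(35.7/10) = 3715.3523; C = log2(1 + SNR_linear) = log2(1 + 3715.3523) = 11.8597

11.8597 bits/channel use


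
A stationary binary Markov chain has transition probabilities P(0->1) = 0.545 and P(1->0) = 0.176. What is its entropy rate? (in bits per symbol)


Stationary distribution: pi_0 = p10/(p01+p10) = 0.2441, pi_1 = 0.7559. Entropy rate H' = pi_0*H(p01) + pi_1*H(p10) = 0.2441*0.9941 + 0.7559*0.6712 = 0.7501

0.7501 bits/symbol


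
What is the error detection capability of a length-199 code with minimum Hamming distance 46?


Detection capability = d_min - 1 = 46 - 1 = 45

45 errors


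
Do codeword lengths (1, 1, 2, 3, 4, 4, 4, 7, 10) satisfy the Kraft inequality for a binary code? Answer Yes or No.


Kraft sum = sum(2^(-l_i)) = 1.5713, need <= 1. Result: violated (a binary prefix-free code with these lengths cannot exist)

No


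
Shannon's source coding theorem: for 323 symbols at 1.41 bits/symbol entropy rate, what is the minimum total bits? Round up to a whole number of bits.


Minimum bits >= n * H = 323 * 1.41 = 455.43, rounded up to a whole number of bits = 456

456 bits


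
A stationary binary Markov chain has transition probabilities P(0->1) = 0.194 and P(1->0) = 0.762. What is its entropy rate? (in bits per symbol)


Stationary distribution: pi_0 = p10/(p01+p10) = 0.7971, pi_1 = 0.2029. Entropy rate H' = pi_0*H(p01) + pi_1*H(p10) = 0.7971*0.7098 + 0.2029*0.7917 = 0.7264

0.7264 bits/symbol


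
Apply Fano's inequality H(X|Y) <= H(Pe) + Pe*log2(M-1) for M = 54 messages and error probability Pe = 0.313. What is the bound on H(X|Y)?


H(Pe) = -Pe*log2(Pe) - (1-Pe)*log2(1-Pe) = -0.313*log2(0.313) - 0.687*log2(0.687) = 0.524515 + 0.372092 = 0.8966. Pe*log2(M-1) = 0.313*log2(53) = 1.792839. Bound = H(Pe) + Pe*log2(M-1) = 0.524515 + 0.372092 + 1.792839 = 2.6894

2.6894 bits


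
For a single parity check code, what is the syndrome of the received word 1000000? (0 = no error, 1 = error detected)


Syndrome = XOR of all bits = 1 XOR 0 XOR 0 XOR 0 XOR 0 XOR 0 XOR 0 = 1

1


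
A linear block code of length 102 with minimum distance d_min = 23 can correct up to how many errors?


Correction capability = floor((d-1)/2) = floor((23-1)/2) = 11

11 errors


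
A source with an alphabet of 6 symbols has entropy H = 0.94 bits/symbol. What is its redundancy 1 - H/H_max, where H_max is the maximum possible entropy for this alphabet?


H_max = log2(K) = log2(6) = 2.585 bits/symbol. Redundancy = 1 - H/H_max = 1 - 0.94/2.585 = 1 - 0.3636 = 0.6364

0.6364


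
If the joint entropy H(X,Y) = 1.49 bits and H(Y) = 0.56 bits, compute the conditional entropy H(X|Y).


H(X|Y) = H(X,Y) - H(Y) = 1.49 - 0.56 = 0.93

0.93 bits


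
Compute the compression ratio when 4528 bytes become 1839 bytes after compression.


Ratio = original / compressed = 4528 / 1839 = 2.4622

2.4622


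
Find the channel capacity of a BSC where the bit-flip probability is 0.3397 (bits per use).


H(p) = -p*log2(p) - (1-p)*log2(1-p) = -0.3397*log2(0.3397) - 0.6603*log2(0.6603) = 0.529139 + 0.395392 = 0.9245. C = 1 - H(p) = 1 - 0.9245 = 0.0755

0.0755 bits


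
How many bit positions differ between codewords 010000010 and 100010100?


Count differing positions: ^ ^ . . ^ . ^ ^ . = 5 differences

5


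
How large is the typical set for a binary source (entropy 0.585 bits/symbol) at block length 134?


log2|A_typical| = nH = 134 * 0.585 = 78.39, so |A_typical| ~ 2^78.39 = 3.960e+23

3.960e+23


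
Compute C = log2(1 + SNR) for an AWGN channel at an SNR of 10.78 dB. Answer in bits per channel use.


SNR_linear = 10^(10.78/10) = 11.9674; C = log2(1 + SNR_linear) = log2(1 + 11.9674) = 3.6968

3.6968 bits/channel use


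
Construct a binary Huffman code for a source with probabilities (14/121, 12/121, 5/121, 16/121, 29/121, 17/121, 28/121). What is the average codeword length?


Huffman construction (repeatedly merge the two least-probable nodes; each merge adds 1 bit to every symbol beneath it): 5/121 + 12/121 = 17/121; 14/121 + 16/121 = 30/121; 17/121 + 17/121 = 34/121; 28/121 + 29/121 = 57/121; 30/121 + 34/121 = 64/121; 57/121 + 64/121 = 1. Resulting codeword lengths (in the order the probabilities were given): (3, 4, 4, 3, 2, 3, 2). L_avg = sum(p_i * l_i) = 14/121*3 + 12/121*4 + 5/121*4 + 16/121*3 + 29/121*2 + 17/121*3 + 28/121*2 = 323/121 = 2.6694

2.6694 bits


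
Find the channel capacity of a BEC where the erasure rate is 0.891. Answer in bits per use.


C = 1 - epsilon = 1 - 0.891 = 0.109

0.109 bits


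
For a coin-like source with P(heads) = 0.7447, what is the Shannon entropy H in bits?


H = -p*log2(p) - (1-p)*log2(1-p). -0.7447*log2(0.7447) = 0.316698; -0.2553*log2(0.2553) = 0.502873. H = 0.316698 + 0.502873 = 0.8196

0.8196 bits


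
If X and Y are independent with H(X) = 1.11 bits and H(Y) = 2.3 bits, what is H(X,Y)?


For independent variables, H(X,Y) = H(X) + H(Y) = 1.11 + 2.3 = 3.41

3.41 bits


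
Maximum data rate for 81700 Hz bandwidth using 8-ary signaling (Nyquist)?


Rate = 2 * B * log2(M) = 2 * 81700 * 3.0 = 490200.0

490200.0 bps


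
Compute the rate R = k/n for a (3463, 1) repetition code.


Rate = k/n = 1/3463

1/3463


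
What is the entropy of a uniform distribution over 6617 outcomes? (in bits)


H = log2(n) = log2(6617) = 12.692

12.692 bits


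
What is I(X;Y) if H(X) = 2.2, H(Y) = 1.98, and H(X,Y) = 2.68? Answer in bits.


I(X;Y) = H(X) + H(Y) - H(X,Y) = 2.2 + 1.98 - 2.68 = 1.5

1.5 bits


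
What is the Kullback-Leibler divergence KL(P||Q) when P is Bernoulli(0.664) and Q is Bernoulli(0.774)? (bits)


KL = p*log2(p/q) + (1-p)*log2((1-p)/(1-q)) = 0.664*log2(0.664/0.774) + 0.336*log2(0.336/0.226) = 0.0454

0.0454 bits


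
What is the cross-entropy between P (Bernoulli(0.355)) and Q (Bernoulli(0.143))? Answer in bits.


H(P,Q) = -p*log2(q) - (1-p)*log2(1-q). -0.355*log2(0.143) = 0.996099; -0.645*log2(0.857) = 0.143598. H(P,Q) = 0.996099 + 0.143598 = 1.1397

1.1397 bits


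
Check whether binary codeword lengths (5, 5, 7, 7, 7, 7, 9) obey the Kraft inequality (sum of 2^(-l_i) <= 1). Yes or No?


Kraft sum = sum(2^(-l_i)) = 0.0957, need <= 1. Result: satisfied (a binary prefix-free code with these lengths exists)

Yes


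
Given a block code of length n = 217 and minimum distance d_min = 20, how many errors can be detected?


Detection capability = d_min - 1 = 20 - 1 = 19

19 errors


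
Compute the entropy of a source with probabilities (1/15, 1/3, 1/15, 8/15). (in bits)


H = -sum(p_i * log2(p_i)). Terms: -(1/15)*log2(1/15) = 0.260459; -(1/3)*log2(1/3) = 0.528321; -(1/15)*log2(1/15) = 0.260459; -(8/15)*log2(8/15) = 0.483675. H = 0.260459 + 0.528321 + 0.260459 + 0.483675 = 1.5329

1.5329 bits


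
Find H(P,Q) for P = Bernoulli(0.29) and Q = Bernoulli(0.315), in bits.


H(P,Q) = -p*log2(q) - (1-p)*log2(1-q). -0.29*log2(0.315) = 0.483307; -0.71*log2(0.685) = 0.387535. H(P,Q) = 0.483307 + 0.387535 = 0.8708

0.8708 bits


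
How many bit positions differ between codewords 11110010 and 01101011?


Count differing positions: ^ . . ^ ^ . . ^ = 4 differences

4


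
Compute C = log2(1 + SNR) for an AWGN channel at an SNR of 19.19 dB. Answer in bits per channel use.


SNR_linear = 10^(19.19/10) = 82.9851; C = log2(1 + SNR_linear) = log2(1 + 82.9851) = 6.3921

6.3921 bits/channel use


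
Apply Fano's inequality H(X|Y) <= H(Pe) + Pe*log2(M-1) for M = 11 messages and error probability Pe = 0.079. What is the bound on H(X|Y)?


H(Pe) = -Pe*log2(Pe) - (1-Pe)*log2(1-Pe) = -0.079*log2(0.079) - 0.921*log2(0.921) = 0.289298 + 0.109348 = 0.3986. Pe*log2(M-1) = 0.079*log2(10) = 0.262432. Bound = H(Pe) + Pe*log2(M-1) = 0.289298 + 0.109348 + 0.262432 = 0.6611

0.6611 bits


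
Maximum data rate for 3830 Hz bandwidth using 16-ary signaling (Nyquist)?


Rate = 2 * B * log2(M) = 2 * 3830 * 4.0 = 30640.0

30640.0 bps


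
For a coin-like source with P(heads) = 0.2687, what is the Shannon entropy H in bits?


H = -p*log2(p) - (1-p)*log2(1-p). -0.2687*log2(0.2687) = 0.509437; -0.7313*log2(0.7313) = 0.330156. H = 0.509437 + 0.330156 = 0.8396

0.8396 bits


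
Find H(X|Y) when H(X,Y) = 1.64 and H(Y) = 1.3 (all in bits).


H(X|Y) = H(X,Y) - H(Y) = 1.64 - 1.3 = 0.34

0.34 bits


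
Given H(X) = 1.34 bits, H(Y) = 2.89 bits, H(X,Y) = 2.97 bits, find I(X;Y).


I(X;Y) = H(X) + H(Y) - H(X,Y) = 1.34 + 2.89 - 2.97 = 1.26

1.26 bits


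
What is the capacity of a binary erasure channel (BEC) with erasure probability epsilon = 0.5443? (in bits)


C = 1 - epsilon = 1 - 0.5443 = 0.4557

0.4557 bits


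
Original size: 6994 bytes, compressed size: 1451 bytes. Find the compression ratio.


Ratio = original / compressed = 6994 / 1451 = 4.8201

4.8201


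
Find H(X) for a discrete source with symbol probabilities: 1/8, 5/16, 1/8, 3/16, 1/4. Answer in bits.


H = -sum(p_i * log2(p_i)). Terms: -(1/8)*log2(1/8) = 0.375000; -(5/16)*log2(5/16) = 0.524397; -(1/8)*log2(1/8) = 0.375000; -(3/16)*log2(3/16) = 0.452820; -(1/4)*log2(1/4) = 0.500000. H = 0.375000 + 0.524397 + 0.375000 + 0.452820 + 0.500000 = 2.2272

2.2272 bits


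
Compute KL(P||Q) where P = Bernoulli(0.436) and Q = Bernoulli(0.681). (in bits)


KL = p*log2(p/q) + (1-p)*log2((1-p)/(1-q)) = 0.436*log2(0.436/0.681) + 0.564*log2(0.564/0.319) = 0.1832

0.1832 bits


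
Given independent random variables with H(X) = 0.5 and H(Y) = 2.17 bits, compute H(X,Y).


For independent variables, H(X,Y) = H(X) + H(Y) = 0.5 + 2.17 = 2.67

2.67 bits


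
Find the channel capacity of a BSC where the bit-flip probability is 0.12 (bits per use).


H(p) = -p*log2(p) - (1-p)*log2(1-p) = -0.12*log2(0.12) - 0.88*log2(0.88) = 0.367067 + 0.162294 = 0.5294. C = 1 - H(p) = 1 - 0.5294 = 0.4706

0.4706 bits


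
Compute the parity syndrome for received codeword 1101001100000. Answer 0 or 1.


Syndrome = XOR of all bits = 1 XOR 1 XOR 0 XOR 1 XOR 0 XOR 0 XOR 1 XOR 1 XOR 0 XOR 0 XOR 0 XOR 0 XOR 0 = 1

1


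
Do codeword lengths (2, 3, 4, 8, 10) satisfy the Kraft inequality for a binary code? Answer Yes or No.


Kraft sum = sum(2^(-l_i)) = 0.4424, need <= 1. Result: satisfied (a binary prefix-free code with these lengths exists)

Yes


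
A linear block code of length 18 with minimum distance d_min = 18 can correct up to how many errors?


Correction capability = floor((d-1)/2) = floor((18-1)/2) = 8

8 errors


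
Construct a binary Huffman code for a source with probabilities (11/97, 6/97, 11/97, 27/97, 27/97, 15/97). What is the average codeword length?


Huffman construction (repeatedly merge the two least-probable nodes; each merge adds 1 bit to every symbol beneath it): 6/97 + 11/97 = 17/97; 11/97 + 15/97 = 26/97; 17/97 + 26/97 = 43/97; 27/97 + 27/97 = 54/97; 43/97 + 54/97 = 1. Resulting codeword lengths (in the order the probabilities were given): (3, 3, 3, 2, 2, 3). L_avg = sum(p_i * l_i) = 11/97*3 + 6/97*3 + 11/97*3 + 27/97*2 + 27/97*2 + 15/97*3 = 237/97 = 2.4433

2.4433 bits


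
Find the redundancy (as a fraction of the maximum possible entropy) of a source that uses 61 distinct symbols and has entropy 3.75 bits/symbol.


H_max = log2(K) = log2(61) = 5.9307 bits/symbol. Redundancy = 1 - H/H_max = 1 - 3.75/5.9307 = 1 - 0.6323 = 0.3677

0.3677


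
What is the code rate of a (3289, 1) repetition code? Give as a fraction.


Rate = k/n = 1/3289

1/3289


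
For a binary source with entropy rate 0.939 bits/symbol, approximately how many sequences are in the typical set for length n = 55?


log2|A_typical| = nH = 55 * 0.939 = 51.645, so |A_typical| ~ 2^51.645 = 3.521e+15

3.521e+15


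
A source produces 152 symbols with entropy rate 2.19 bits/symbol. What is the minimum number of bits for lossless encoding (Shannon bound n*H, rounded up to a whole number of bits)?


Minimum bits >= n * H = 152 * 2.19 = 332.88, rounded up to a whole number of bits = 333

333 bits


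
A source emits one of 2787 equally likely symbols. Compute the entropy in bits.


H = log2(n) = log2(2787) = 11.4445

11.4445 bits


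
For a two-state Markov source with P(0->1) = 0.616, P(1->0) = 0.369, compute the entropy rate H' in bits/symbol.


Stationary distribution: pi_0 = p10/(p01+p10) = 0.3746, pi_1 = 0.6254. Entropy rate H' = pi_0*H(p01) + pi_1*H(p10) = 0.3746*0.9608 + 0.6254*0.9499 = 0.954

0.954 bits/symbol


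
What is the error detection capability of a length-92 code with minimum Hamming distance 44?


Detection capability = d_min - 1 = 44 - 1 = 43

43 errors


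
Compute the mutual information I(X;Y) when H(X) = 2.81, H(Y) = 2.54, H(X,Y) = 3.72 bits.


I(X;Y) = H(X) + H(Y) - H(X,Y) = 2.81 + 2.54 - 3.72 = 1.63

1.63 bits


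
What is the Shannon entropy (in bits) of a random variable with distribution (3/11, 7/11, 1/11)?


H = -sum(p_i * log2(p_i)). Terms: -(3/11)*log2(3/11) = 0.511219; -(7/11)*log2(7/11) = 0.414958; -(1/11)*log2(1/11) = 0.314494. H = 0.511219 + 0.414958 + 0.314494 = 1.2407

1.2407 bits


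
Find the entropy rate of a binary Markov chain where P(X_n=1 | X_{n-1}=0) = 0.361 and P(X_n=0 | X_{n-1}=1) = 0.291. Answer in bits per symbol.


Stationary distribution: pi_0 = p10/(p01+p10) = 0.4463, pi_1 = 0.5537. Entropy rate H' = pi_0*H(p01) + pi_1*H(p10) = 0.4463*0.9435 + 0.5537*0.87 = 0.9028

0.9028 bits/symbol


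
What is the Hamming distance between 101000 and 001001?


Count differing positions: ^ . . . . ^ = 2 differences

2


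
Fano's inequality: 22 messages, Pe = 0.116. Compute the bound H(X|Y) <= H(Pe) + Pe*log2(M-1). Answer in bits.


H(Pe) = -Pe*log2(Pe) - (1-Pe)*log2(1-Pe) = -0.116*log2(0.116) - 0.884*log2(0.884) = 0.360505 + 0.157247 = 0.5178. Pe*log2(M-1) = 0.116*log2(21) = 0.509509. Bound = H(Pe) + Pe*log2(M-1) = 0.360505 + 0.157247 + 0.509509 = 1.0273

1.0273 bits


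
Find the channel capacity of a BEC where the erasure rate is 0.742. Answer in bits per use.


C = 1 - epsilon = 1 - 0.742 = 0.258

0.258 bits


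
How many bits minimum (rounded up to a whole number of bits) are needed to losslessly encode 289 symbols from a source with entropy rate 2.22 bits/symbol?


Minimum bits >= n * H = 289 * 2.22 = 641.58, rounded up to a whole number of bits = 642

642 bits


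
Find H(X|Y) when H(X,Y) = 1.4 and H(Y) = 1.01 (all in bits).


H(X|Y) = H(X,Y) - H(Y) = 1.4 - 1.01 = 0.39

0.39 bits


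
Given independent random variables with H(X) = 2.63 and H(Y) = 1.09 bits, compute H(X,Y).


For independent variables, H(X,Y) = H(X) + H(Y) = 2.63 + 1.09 = 3.72

3.72 bits


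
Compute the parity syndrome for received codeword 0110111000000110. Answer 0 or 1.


Syndrome = XOR of all bits = 0 XOR 1 XOR 1 XOR 0 XOR 1 XOR 1 XOR 1 XOR 0 XOR 0 XOR 0 XOR 0 XOR 0 XOR 0 XOR 1 XOR 1 XOR 0 = 1

1


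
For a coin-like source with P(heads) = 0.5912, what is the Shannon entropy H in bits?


H = -p*log2(p) - (1-p)*log2(1-p). -0.5912*log2(0.5912) = 0.448296; -0.4088*log2(0.4088) = 0.527570. H = 0.448296 + 0.527570 = 0.9759

0.9759 bits


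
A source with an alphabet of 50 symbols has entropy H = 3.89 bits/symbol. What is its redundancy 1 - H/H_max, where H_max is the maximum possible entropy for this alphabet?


H_max = log2(K) = log2(50) = 5.6439 bits/symbol. Redundancy = 1 - H/H_max = 1 - 3.89/5.6439 = 1 - 0.6892 = 0.3108

0.3108


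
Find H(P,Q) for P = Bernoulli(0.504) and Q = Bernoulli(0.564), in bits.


H(P,Q) = -p*log2(q) - (1-p)*log2(1-q). -0.504*log2(0.564) = 0.416421; -0.496*log2(0.436) = 0.594010. H(P,Q) = 0.416421 + 0.594010 = 1.0104

1.0104 bits


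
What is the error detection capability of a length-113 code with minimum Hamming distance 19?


Detection capability = d_min - 1 = 19 - 1 = 18

18 errors


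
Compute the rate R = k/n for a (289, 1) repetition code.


Rate = k/n = 1/289

1/289


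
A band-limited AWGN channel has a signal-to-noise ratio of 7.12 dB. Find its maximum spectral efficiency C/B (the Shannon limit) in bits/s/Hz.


SNR_linear = 10^(7.12/10) = 5.1523; C/B = log2(1 + SNR_linear) = log2(1 + 5.1523) = 2.6211

2.6211 bits/s/Hz


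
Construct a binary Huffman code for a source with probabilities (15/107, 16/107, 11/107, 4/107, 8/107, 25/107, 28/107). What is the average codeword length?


Huffman construction (repeatedly merge the two least-probable nodes; each merge adds 1 bit to every symbol beneath it): 4/107 + 8/107 = 12/107; 11/107 + 12/107 = 23/107; 15/107 + 16/107 = 31/107; 23/107 + 25/107 = 48/107; 28/107 + 31/107 = 59/107; 48/107 + 59/107 = 1. Resulting codeword lengths (in the order the probabilities were given): (3, 3, 3, 4, 4, 2, 2). L_avg = sum(p_i * l_i) = 15/107*3 + 16/107*3 + 11/107*3 + 4/107*4 + 8/107*4 + 25/107*2 + 28/107*2 = 280/107 = 2.6168

2.6168 bits


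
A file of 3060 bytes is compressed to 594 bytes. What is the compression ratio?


Ratio = original / compressed = 3060 / 594 = 5.1515

5.1515


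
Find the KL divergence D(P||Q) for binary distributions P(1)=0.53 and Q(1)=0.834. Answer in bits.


KL = p*log2(p/q) + (1-p)*log2((1-p)/(1-q)) = 0.53*log2(0.53/0.834) + 0.47*log2(0.47/0.166) = 0.359

0.359 bits


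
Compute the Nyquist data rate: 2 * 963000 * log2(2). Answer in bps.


Rate = 2 * B * log2(M) = 2 * 963000 * 1.0 = 1926000.0

1926000.0 bps


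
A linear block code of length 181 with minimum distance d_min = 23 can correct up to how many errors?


Correction capability = floor((d-1)/2) = floor((23-1)/2) = 11

11 errors


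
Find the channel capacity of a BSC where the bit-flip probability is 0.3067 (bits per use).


H(p) = -p*log2(p) - (1-p)*log2(1-p) = -0.3067*log2(0.3067) - 0.6933*log2(0.6933) = 0.522954 + 0.366373 = 0.8893. C = 1 - H(p) = 1 - 0.8893 = 0.1107

0.1107 bits


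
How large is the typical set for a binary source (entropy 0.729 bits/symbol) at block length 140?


log2|A_typical| = nH = 140 * 0.729 = 102.06, so |A_typical| ~ 2^102.06 = 5.286e+30

5.286e+30


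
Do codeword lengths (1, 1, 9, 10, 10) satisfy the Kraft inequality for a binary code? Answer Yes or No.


Kraft sum = sum(2^(-l_i)) = 1.0039, need <= 1. Result: violated (a binary prefix-free code with these lengths cannot exist)

No


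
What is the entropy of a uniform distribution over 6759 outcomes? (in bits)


H = log2(n) = log2(6759) = 12.7226

12.7226 bits


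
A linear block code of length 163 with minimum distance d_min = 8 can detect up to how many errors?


Detection capability = d_min - 1 = 8 - 1 = 7

7 errors


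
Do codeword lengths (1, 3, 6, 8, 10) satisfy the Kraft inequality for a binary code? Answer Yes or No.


Kraft sum = sum(2^(-l_i)) = 0.6455, need <= 1. Result: satisfied (a binary prefix-free code with these lengths exists)

Yes


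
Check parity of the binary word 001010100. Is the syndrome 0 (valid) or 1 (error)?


Syndrome = XOR of all bits = 0 XOR 0 XOR 1 XOR 0 XOR 1 XOR 0 XOR 1 XOR 0 XOR 0 = 1

1


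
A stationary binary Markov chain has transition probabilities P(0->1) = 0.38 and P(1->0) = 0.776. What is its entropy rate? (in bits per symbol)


Stationary distribution: pi_0 = p10/(p01+p10) = 0.6713, pi_1 = 0.3287. Entropy rate H' = pi_0*H(p01) + pi_1*H(p10) = 0.6713*0.958 + 0.3287*0.7674 = 0.8954

0.8954 bits/symbol


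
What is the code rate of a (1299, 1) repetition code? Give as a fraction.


Rate = k/n = 1/1299

1/1299


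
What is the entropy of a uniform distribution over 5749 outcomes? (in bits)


H = log2(n) = log2(5749) = 12.4891

12.4891 bits


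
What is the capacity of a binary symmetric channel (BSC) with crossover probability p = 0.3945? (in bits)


H(p) = -p*log2(p) - (1-p)*log2(1-p) = -0.3945*log2(0.3945) - 0.6055*log2(0.6055) = 0.529381 + 0.438262 = 0.9676. C = 1 - H(p) = 1 - 0.9676 = 0.0324

0.0324 bits


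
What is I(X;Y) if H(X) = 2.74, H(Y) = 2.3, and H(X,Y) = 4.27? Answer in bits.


I(X;Y) = H(X) + H(Y) - H(X,Y) = 2.74 + 2.3 - 4.27 = 0.77

0.77 bits


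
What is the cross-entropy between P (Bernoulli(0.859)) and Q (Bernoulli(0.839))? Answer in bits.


H(P,Q) = -p*log2(q) - (1-p)*log2(1-q). -0.859*log2(0.839) = 0.217548; -0.141*log2(0.161) = 0.371516. H(P,Q) = 0.217548 + 0.371516 = 0.5891

0.5891 bits


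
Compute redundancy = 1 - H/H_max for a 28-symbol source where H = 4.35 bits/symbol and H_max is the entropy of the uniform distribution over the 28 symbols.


H_max = log2(K) = log2(28) = 4.8074 bits/symbol. Redundancy = 1 - H/H_max = 1 - 4.35/4.8074 = 1 - 0.9049 = 0.0951

0.0951


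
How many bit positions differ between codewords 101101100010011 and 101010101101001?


Count differing positions: . . . ^ ^ ^ . . ^ ^ ^ ^ . ^ . = 8 differences

8


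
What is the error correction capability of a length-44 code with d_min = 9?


Correction capability = floor((d-1)/2) = floor((9-1)/2) = 4

4 errors


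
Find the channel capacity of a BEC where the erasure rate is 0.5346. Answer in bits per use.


C = 1 - epsilon = 1 - 0.5346 = 0.4654

0.4654 bits


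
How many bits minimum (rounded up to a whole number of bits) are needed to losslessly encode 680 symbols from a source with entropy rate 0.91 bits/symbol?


Minimum bits >= n * H = 680 * 0.91 = 618.8, rounded up to a whole number of bits = 619

619 bits


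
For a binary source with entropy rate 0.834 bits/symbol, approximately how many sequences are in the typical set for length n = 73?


log2|A_typical| = nH = 73 * 0.834 = 60.882, so |A_typical| ~ 2^60.882 = 2.125e+18

2.125e+18


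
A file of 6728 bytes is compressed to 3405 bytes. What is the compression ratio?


Ratio = original / compressed = 6728 / 3405 = 1.9759

1.9759


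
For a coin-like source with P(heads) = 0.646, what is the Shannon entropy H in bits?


H = -p*log2(p) - (1-p)*log2(1-p). -0.646*log2(0.646) = 0.407234; -0.354*log2(0.354) = 0.530355. H = 0.407234 + 0.530355 = 0.9376

0.9376 bits


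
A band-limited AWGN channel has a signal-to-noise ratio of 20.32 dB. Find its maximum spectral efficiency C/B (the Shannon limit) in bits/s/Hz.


SNR_linear = 10^(20.32/10) = 107.6465; C/B = log2(1 + SNR_linear) = log2(1 + 107.6465) = 6.7635

6.7635 bits/s/Hz


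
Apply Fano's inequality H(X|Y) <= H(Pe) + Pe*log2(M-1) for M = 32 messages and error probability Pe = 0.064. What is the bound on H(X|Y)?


H(Pe) = -Pe*log2(Pe) - (1-Pe)*log2(1-Pe) = -0.064*log2(0.064) - 0.936*log2(0.936) = 0.253810 + 0.089313 = 0.3431. Pe*log2(M-1) = 0.064*log2(31) = 0.317069. Bound = H(Pe) + Pe*log2(M-1) = 0.253810 + 0.089313 + 0.317069 = 0.6602

0.6602 bits


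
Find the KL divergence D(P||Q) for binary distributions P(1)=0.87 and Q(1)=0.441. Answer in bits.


KL = p*log2(p/q) + (1-p)*log2((1-p)/(1-q)) = 0.87*log2(0.87/0.441) + 0.13*log2(0.13/0.559) = 0.5792

0.5792 bits


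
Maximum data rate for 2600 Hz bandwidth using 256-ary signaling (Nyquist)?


Rate = 2 * B * log2(M) = 2 * 2600 * 8.0 = 41600.0

41600.0 bps


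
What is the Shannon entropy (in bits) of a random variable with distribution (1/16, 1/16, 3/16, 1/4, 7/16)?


H = -sum(p_i * log2(p_i)). Terms: -(1/16)*log2(1/16) = 0.250000; -(1/16)*log2(1/16) = 0.250000; -(3/16)*log2(3/16) = 0.452820; -(1/4)*log2(1/4) = 0.500000; -(7/16)*log2(7/16) = 0.521782. H = 0.250000 + 0.250000 + 0.452820 + 0.500000 + 0.521782 = 1.9746

1.9746 bits


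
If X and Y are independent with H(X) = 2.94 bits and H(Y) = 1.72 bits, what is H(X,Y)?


For independent variables, H(X,Y) = H(X) + H(Y) = 2.94 + 1.72 = 4.66

4.66 bits


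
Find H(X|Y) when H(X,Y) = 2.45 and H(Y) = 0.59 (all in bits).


H(X|Y) = H(X,Y) - H(Y) = 2.45 - 0.59 = 1.86

1.86 bits


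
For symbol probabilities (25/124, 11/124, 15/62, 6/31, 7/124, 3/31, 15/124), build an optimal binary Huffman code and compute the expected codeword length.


Huffman construction (repeatedly merge the two least-probable nodes; each merge adds 1 bit to every symbol beneath it): 7/124 + 11/124 = 9/62; 3/31 + 15/124 = 27/124; 9/62 + 6/31 = 21/62; 25/124 + 27/124 = 13/31; 15/62 + 21/62 = 18/31; 13/31 + 18/31 = 1. Resulting codeword lengths (in the order the probabilities were given): (2, 4, 2, 3, 4, 3, 3). L_avg = sum(p_i * l_i) = 25/124*2 + 11/124*4 + 15/62*2 + 6/31*3 + 7/124*4 + 3/31*3 + 15/124*3 = 335/124 = 2.7016

2.7016 bits


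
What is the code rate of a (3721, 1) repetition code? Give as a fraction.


Rate = k/n = 1/3721

1/3721


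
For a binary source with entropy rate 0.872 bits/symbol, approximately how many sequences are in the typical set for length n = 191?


log2|A_typical| = nH = 191 * 0.872 = 166.552, so |A_typical| ~ 2^166.552 = 1.371e+50

1.371e+50


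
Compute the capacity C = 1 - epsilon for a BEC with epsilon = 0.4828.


C = 1 - epsilon = 1 - 0.4828 = 0.5172

0.5172 bits


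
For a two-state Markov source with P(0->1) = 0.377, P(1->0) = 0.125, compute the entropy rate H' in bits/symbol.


Stationary distribution: pi_0 = p10/(p01+p10) = 0.249, pi_1 = 0.751. Entropy rate H' = pi_0*H(p01) + pi_1*H(p10) = 0.249*0.9559 + 0.751*0.5436 = 0.6462

0.6462 bits/symbol


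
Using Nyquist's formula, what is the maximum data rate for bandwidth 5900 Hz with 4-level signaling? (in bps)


Rate = 2 * B * log2(M) = 2 * 5900 * 2.0 = 23600.0

23600.0 bps


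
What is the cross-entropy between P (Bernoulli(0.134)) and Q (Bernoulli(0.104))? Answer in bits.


H(P,Q) = -p*log2(q) - (1-p)*log2(1-q). -0.134*log2(0.104) = 0.437556; -0.866*log2(0.896) = 0.137200. H(P,Q) = 0.437556 + 0.137200 = 0.5748

0.5748 bits


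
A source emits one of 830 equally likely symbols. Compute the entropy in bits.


H = log2(n) = log2(830) = 9.697

9.697 bits


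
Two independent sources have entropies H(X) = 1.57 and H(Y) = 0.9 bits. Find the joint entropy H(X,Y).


For independent variables, H(X,Y) = H(X) + H(Y) = 1.57 + 0.9 = 2.47

2.47 bits


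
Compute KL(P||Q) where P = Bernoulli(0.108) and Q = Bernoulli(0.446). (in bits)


KL = p*log2(p/q) + (1-p)*log2((1-p)/(1-q)) = 0.108*log2(0.108/0.446) + 0.892*log2(0.892/0.554) = 0.392

0.392 bits


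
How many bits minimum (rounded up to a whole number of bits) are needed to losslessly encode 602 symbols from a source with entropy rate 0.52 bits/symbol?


Minimum bits >= n * H = 602 * 0.52 = 313.04, rounded up to a whole number of bits = 314

314 bits


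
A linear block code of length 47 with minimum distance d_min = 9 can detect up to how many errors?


Detection capability = d_min - 1 = 9 - 1 = 8

8 errors


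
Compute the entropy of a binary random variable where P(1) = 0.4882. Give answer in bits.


H = -p*log2(p) - (1-p)*log2(1-p). -0.4882*log2(0.4882) = 0.505021; -0.5118*log2(0.5118) = 0.494577. H = 0.505021 + 0.494577 = 0.9996

0.9996 bits


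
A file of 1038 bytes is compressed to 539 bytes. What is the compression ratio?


Ratio = original / compressed = 1038 / 539 = 1.9258

1.9258


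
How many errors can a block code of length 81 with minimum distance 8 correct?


Correction capability = floor((d-1)/2) = floor((8-1)/2) = 3

3 errors


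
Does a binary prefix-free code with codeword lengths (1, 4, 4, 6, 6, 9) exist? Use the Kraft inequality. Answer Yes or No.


Kraft sum = sum(2^(-l_i)) = 0.6582, need <= 1. Result: satisfied (a binary prefix-free code with these lengths exists)

Yes


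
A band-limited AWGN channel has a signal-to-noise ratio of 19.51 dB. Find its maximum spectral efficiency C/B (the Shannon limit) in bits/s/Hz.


SNR_linear = 10^(19.51/10) = 89.3305; C/B = log2(1 + SNR_linear) = log2(1 + 89.3305) = 6.4971

6.4971 bits/s/Hz


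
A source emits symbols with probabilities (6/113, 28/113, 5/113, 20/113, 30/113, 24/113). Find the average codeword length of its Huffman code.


Huffman construction (repeatedly merge the two least-probable nodes; each merge adds 1 bit to every symbol beneath it): 5/113 + 6/113 = 11/113; 11/113 + 20/113 = 31/113; 24/113 + 28/113 = 52/113; 30/113 + 31/113 = 61/113; 52/113 + 61/113 = 1. Resulting codeword lengths (in the order the probabilities were given): (4, 2, 4, 3, 2, 2). L_avg = sum(p_i * l_i) = 6/113*4 + 28/113*2 + 5/113*4 + 20/113*3 + 30/113*2 + 24/113*2 = 268/113 = 2.3717

2.3717 bits


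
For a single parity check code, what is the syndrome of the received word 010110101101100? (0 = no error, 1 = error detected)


Syndrome = XOR of all bits = 0 XOR 1 XOR 0 XOR 1 XOR 1 XOR 0 XOR 1 XOR 0 XOR 1 XOR 1 XOR 0 XOR 1 XOR 1 XOR 0 XOR 0 = 0

0


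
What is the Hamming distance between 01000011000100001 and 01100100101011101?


Count differing positions: . . ^ . . ^ ^ ^ ^ . ^ ^ ^ ^ ^ . . = 10 differences

10


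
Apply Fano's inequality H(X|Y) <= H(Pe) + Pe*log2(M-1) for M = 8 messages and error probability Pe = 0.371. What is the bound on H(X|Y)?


H(Pe) = -Pe*log2(Pe) - (1-Pe)*log2(1-Pe) = -0.371*log2(0.371) - 0.629*log2(0.629) = 0.530719 + 0.420718 = 0.9514. Pe*log2(M-1) = 0.371*log2(7) = 1.041529. Bound = H(Pe) + Pe*log2(M-1) = 0.530719 + 0.420718 + 1.041529 = 1.993

1.993 bits


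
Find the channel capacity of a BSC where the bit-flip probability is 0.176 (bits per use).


H(p) = -p*log2(p) - (1-p)*log2(1-p) = -0.176*log2(0.176) - 0.824*log2(0.824) = 0.441118 + 0.230130 = 0.6712. C = 1 - H(p) = 1 - 0.6712 = 0.3288

0.3288 bits


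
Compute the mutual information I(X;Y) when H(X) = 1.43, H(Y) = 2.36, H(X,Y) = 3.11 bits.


I(X;Y) = H(X) + H(Y) - H(X,Y) = 1.43 + 2.36 - 3.11 = 0.68

0.68 bits


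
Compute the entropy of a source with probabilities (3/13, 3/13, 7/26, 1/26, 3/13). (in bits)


H = -sum(p_i * log2(p_i)). Terms: -(3/13)*log2(3/13) = 0.488187; -(3/13)*log2(3/13) = 0.488187; -(7/26)*log2(7/26) = 0.509677; -(1/26)*log2(1/26) = 0.180786; -(3/13)*log2(3/13) = 0.488187. H = 0.488187 + 0.488187 + 0.509677 + 0.180786 + 0.488187 = 2.155

2.155 bits


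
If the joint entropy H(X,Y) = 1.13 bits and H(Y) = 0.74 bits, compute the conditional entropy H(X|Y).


H(X|Y) = H(X,Y) - H(Y) = 1.13 - 0.74 = 0.39

0.39 bits


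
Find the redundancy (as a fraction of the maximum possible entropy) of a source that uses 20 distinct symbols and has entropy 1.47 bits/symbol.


H_max = log2(K) = log2(20) = 4.3219 bits/symbol. Redundancy = 1 - H/H_max = 1 - 1.47/4.3219 = 1 - 0.3401 = 0.6599

0.6599


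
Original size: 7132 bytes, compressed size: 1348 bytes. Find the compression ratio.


Ratio = original / compressed = 7132 / 1348 = 5.2908

5.2908


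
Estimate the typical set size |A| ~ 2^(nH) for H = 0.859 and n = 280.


log2|A_typical| = nH = 280 * 0.859 = 240.52, so |A_typical| ~ 2^240.52 = 2.534e+72

2.534e+72


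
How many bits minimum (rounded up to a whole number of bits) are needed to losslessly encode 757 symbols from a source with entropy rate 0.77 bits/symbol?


Minimum bits >= n * H = 757 * 0.77 = 582.89, rounded up to a whole number of bits = 583

583 bits


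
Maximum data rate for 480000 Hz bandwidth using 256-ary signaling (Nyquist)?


Rate = 2 * B * log2(M) = 2 * 480000 * 8.0 = 7680000.0

7680000.0 bps


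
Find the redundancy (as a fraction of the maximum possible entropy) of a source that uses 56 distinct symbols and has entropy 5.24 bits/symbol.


H_max = log2(K) = log2(56) = 5.8074 bits/symbol. Redundancy = 1 - H/H_max = 1 - 5.24/5.8074 = 1 - 0.9023 = 0.0977

0.0977


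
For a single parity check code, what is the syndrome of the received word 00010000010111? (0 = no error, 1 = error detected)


Syndrome = XOR of all bits = 0 XOR 0 XOR 0 XOR 1 XOR 0 XOR 0 XOR 0 XOR 0 XOR 0 XOR 1 XOR 0 XOR 1 XOR 1 XOR 1 = 1

1


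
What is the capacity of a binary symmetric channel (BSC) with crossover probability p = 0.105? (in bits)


H(p) = -p*log2(p) - (1-p)*log2(1-p) = -0.105*log2(0.105) - 0.895*log2(0.895) = 0.341412 + 0.143236 = 0.4846. C = 1 - H(p) = 1 - 0.4846 = 0.5154

0.5154 bits


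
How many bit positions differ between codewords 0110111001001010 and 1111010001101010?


Count differing positions: ^ . . ^ ^ . ^ . . . ^ . . . . . = 5 differences

5


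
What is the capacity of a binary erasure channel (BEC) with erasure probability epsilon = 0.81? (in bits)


C = 1 - epsilon = 1 - 0.81 = 0.19

0.19 bits


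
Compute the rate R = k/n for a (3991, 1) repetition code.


Rate = k/n = 1/3991

1/3991


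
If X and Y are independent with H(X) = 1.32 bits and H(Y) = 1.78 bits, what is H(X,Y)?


For independent variables, H(X,Y) = H(X) + H(Y) = 1.32 + 1.78 = 3.1

3.1 bits


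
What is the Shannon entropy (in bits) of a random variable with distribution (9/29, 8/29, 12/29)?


H = -sum(p_i * log2(p_i)). Terms: -(9/29)*log2(9/29) = 0.523879; -(8/29)*log2(8/29) = 0.512546; -(12/29)*log2(12/29) = 0.526766. H = 0.523879 + 0.512546 + 0.526766 = 1.5632

1.5632 bits


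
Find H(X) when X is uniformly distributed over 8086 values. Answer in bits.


H = log2(n) = log2(8086) = 12.9812

12.9812 bits


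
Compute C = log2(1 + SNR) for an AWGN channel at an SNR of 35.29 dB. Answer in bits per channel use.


SNR_linear = 10^(35.29/10) = 3380.6484; C = log2(1 + SNR_linear) = log2(1 + 3380.6484) = 11.7235

11.7235 bits/channel use


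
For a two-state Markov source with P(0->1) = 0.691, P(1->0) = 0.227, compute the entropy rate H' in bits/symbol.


Stationary distribution: pi_0 = p10/(p01+p10) = 0.2473, pi_1 = 0.7527. Entropy rate H' = pi_0*H(p01) + pi_1*H(p10) = 0.2473*0.892 + 0.7527*0.7727 = 0.8022

0.8022 bits/symbol


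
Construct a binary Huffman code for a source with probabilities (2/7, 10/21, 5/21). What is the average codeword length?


Huffman construction (repeatedly merge the two least-probable nodes; each merge adds 1 bit to every symbol beneath it): 5/21 + 2/7 = 11/21; 10/21 + 11/21 = 1. Resulting codeword lengths (in the order the probabilities were given): (2, 1, 2). L_avg = sum(p_i * l_i) = 2/7*2 + 10/21*1 + 5/21*2 = 32/21 = 1.5238

1.5238 bits


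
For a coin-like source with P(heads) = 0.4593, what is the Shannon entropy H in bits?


H = -p*log2(p) - (1-p)*log2(1-p). -0.4593*log2(0.4593) = 0.515560; -0.5407*log2(0.5407) = 0.479655. H = 0.515560 + 0.479655 = 0.9952

0.9952 bits


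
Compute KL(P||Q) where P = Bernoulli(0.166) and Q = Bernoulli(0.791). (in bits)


KL = p*log2(p/q) + (1-p)*log2((1-p)/(1-q)) = 0.166*log2(0.166/0.791) + 0.834*log2(0.834/0.209) = 1.2912

1.2912 bits


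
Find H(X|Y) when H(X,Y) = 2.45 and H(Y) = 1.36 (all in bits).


H(X|Y) = H(X,Y) - H(Y) = 2.45 - 1.36 = 1.09

1.09 bits


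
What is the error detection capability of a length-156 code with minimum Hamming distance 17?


Detection capability = d_min - 1 = 17 - 1 = 16

16 errors


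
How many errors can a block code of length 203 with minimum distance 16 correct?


Correction capability = floor((d-1)/2) = floor((16-1)/2) = 7

7 errors


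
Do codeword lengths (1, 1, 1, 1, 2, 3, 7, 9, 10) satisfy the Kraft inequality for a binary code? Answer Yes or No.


Kraft sum = sum(2^(-l_i)) = 2.3857, need <= 1. Result: violated (a binary prefix-free code with these lengths cannot exist)

No


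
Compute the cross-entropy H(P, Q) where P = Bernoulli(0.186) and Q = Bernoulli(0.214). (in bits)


H(P,Q) = -p*log2(q) - (1-p)*log2(1-q). -0.186*log2(0.214) = 0.413723; -0.814*log2(0.786) = 0.282783. H(P,Q) = 0.413723 + 0.282783 = 0.6965

0.6965 bits


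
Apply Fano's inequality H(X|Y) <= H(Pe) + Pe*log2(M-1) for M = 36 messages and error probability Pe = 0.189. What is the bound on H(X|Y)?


H(Pe) = -Pe*log2(Pe) - (1-Pe)*log2(1-Pe) = -0.189*log2(0.189) - 0.811*log2(0.811) = 0.454269 + 0.245105 = 0.6994. Pe*log2(M-1) = 0.189*log2(35) = 0.969434. Bound = H(Pe) + Pe*log2(M-1) = 0.454269 + 0.245105 + 0.969434 = 1.6688

1.6688 bits


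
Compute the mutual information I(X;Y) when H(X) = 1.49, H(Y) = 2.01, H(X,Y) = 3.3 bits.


I(X;Y) = H(X) + H(Y) - H(X,Y) = 1.49 + 2.01 - 3.3 = 0.2

0.2 bits


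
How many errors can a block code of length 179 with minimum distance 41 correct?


Correction capability = floor((d-1)/2) = floor((41-1)/2) = 20

20 errors


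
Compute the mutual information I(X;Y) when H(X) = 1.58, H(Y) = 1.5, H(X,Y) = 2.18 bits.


I(X;Y) = H(X) + H(Y) - H(X,Y) = 1.58 + 1.5 - 2.18 = 0.9

0.9 bits


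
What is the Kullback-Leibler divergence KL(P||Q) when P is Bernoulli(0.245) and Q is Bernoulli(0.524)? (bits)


KL = p*log2(p/q) + (1-p)*log2((1-p)/(1-q)) = 0.245*log2(0.245/0.524) + 0.755*log2(0.755/0.476) = 0.2338

0.2338 bits


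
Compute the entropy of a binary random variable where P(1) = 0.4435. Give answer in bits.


H = -p*log2(p) - (1-p)*log2(1-p). -0.4435*log2(0.4435) = 0.520223; -0.5565*log2(0.5565) = 0.470547. H = 0.520223 + 0.470547 = 0.9908

0.9908 bits


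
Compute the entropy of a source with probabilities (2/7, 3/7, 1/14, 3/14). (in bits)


H = -sum(p_i * log2(p_i)). Terms: -(2/7)*log2(2/7) = 0.516387; -(3/7)*log2(3/7) = 0.523882; -(1/14)*log2(1/14) = 0.271954; -(3/14)*log2(3/14) = 0.476227. H = 0.516387 + 0.523882 + 0.271954 + 0.476227 = 1.7885

1.7885 bits


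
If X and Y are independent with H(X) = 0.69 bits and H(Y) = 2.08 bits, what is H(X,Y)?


For independent variables, H(X,Y) = H(X) + H(Y) = 0.69 + 2.08 = 2.77

2.77 bits


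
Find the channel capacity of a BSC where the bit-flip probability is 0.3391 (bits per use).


H(p) = -p*log2(p) - (1-p)*log2(1-p) = -0.3391*log2(0.3391) - 0.6609*log2(0.6609) = 0.529070 + 0.394885 = 0.924. C = 1 - H(p) = 1 - 0.924 = 0.076

0.076 bits


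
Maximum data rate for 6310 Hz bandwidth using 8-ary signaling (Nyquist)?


Rate = 2 * B * log2(M) = 2 * 6310 * 3.0 = 37860.0

37860.0 bps


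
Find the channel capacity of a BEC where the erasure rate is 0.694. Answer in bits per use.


C = 1 - epsilon = 1 - 0.694 = 0.306

0.306 bits


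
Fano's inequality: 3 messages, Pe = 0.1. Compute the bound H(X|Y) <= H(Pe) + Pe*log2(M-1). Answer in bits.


H(Pe) = -Pe*log2(Pe) - (1-Pe)*log2(1-Pe) = -0.1*log2(0.1) - 0.9*log2(0.9) = 0.332193 + 0.136803 = 0.469. Pe*log2(M-1) = 0.1*log2(2) = 0.100000. Bound = H(Pe) + Pe*log2(M-1) = 0.332193 + 0.136803 + 0.100000 = 0.569

0.569 bits


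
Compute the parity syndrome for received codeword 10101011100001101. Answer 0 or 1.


Syndrome = XOR of all bits = 1 XOR 0 XOR 1 XOR 0 XOR 1 XOR 0 XOR 1 XOR 1 XOR 1 XOR 0 XOR 0 XOR 0 XOR 0 XOR 1 XOR 1 XOR 0 XOR 1 = 1

1
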